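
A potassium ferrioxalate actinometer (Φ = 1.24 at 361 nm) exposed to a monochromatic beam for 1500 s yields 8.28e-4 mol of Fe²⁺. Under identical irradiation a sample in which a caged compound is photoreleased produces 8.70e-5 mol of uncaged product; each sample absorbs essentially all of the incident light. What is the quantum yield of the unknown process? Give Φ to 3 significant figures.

Φ = 0.130

Photons absorbed by the actinometer: 8.28e-4 / 1.24 = 6.677e-4 mol.
Φ(unknown) = 8.70e-5 / 6.677e-4 = 0.130.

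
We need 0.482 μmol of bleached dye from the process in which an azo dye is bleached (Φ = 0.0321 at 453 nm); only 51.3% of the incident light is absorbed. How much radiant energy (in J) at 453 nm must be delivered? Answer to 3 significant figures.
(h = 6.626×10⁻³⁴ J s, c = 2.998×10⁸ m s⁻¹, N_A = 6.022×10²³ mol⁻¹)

7.73 J

Product: 0.482 μmol = 4.82×10⁻⁷ mol.
Photons that must be absorbed: 4.82×10⁻⁷ / 0.0321 = 1.502×10⁻⁵ mol.
Incident photons needed: 1.502×10⁻⁵ / 0.513 = 2.928×10⁻⁵ mol.
Photon energy: hc/λ = 4.385×10⁻¹⁹ J; per mole, 2.641×10⁵ J mol⁻¹.
Energy required: 2.928×10⁻⁵ × 2.641×10⁵ = 7.73 J.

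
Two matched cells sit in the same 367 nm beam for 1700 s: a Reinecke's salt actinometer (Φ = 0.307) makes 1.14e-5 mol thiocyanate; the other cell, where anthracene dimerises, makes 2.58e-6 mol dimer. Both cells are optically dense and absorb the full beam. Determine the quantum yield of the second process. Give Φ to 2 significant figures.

Φ = 0.069

Photons absorbed by the actinometer: 1.14e-5 / 0.307 = 3.713e-5 mol.
Φ(unknown) = 2.58e-6 / 3.713e-5 = 0.069.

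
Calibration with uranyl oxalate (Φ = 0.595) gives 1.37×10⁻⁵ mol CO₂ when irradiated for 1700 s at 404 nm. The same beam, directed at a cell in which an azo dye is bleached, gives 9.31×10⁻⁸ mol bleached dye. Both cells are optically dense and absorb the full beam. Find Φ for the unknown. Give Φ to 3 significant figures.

Photons absorbed by the actinometer: 1.37×10⁻⁵ / 0.595 = 2.303×10⁻⁵ mol.
Φ(unknown) = 9.31×10⁻⁸ / 2.303×10⁻⁵ = 0.00404.

Φ = 0.00404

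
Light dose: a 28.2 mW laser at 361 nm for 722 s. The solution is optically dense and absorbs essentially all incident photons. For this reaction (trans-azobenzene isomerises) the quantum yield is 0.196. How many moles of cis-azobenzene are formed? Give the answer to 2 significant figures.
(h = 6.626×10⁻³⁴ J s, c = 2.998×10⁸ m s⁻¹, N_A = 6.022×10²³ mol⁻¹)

1.2×10⁻⁵ mol

Photon energy at 361 nm: hc/λ = (6.626×10⁻³⁴)(2.998×10⁸)/(361×10⁻⁹) = 5.503×10⁻¹⁹ J.
Energy delivered: (28.2 mW)(722 s) = 20.36 J.
Photons incident: 20.36 / 5.503×10⁻¹⁹ = 3.700×10¹⁹, i.e. 3.700×10¹⁹/6.022×10²³ = 6.144×10⁻⁵ mol.
Product: Φ × n_abs = 0.196 × 6.144×10⁻⁵ = 1.204×10⁻⁵ mol.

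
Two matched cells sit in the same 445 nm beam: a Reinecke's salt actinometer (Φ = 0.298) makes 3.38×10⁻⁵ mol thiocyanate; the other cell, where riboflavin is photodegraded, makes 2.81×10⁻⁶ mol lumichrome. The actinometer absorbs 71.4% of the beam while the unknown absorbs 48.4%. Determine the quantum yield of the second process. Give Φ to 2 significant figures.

Φ = 0.037

Photons absorbed by the actinometer: 3.38×10⁻⁵ / 0.298 = 1.134×10⁻⁴ mol.
Incident flux: 1.134×10⁻⁴ / 0.714 = 1.588×10⁻⁴ einstein.
Absorbed by unknown: 0.484 × 1.588×10⁻⁴ = 7.686×10⁻⁵ mol.
Φ(unknown) = 2.81×10⁻⁶ / 7.686×10⁻⁵ = 0.037.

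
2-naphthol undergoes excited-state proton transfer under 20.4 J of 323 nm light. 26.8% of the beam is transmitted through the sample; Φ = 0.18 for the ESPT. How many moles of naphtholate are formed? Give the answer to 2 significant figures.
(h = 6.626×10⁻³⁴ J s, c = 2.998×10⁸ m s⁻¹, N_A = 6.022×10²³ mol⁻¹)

Photon energy at 323 nm: hc/λ = (6.626×10⁻³⁴)(2.998×10⁸)/(323×10⁻⁹) = 6.150×10⁻¹⁹ J.
Photons incident: 20.4 / 6.150×10⁻¹⁹ = 3.317×10¹⁹, i.e. 3.317×10¹⁹/6.022×10²³ = 5.508×10⁻⁵ mol.
Fraction absorbed: 1 − 26.8/100 = 0.7320.
Photons absorbed: 0.7320 × 5.508×10⁻⁵ = 4.032×10⁻⁵ mol.
Product: Φ × n_abs = 0.18 × 4.032×10⁻⁵ = 7.258×10⁻⁶ mol.

7.3×10⁻⁶ mol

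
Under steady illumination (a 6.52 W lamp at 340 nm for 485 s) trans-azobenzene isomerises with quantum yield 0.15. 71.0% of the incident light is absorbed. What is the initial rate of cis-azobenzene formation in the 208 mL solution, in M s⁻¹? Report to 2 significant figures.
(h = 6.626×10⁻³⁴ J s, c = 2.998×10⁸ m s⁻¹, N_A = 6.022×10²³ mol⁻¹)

9.5×10⁻⁶ M s⁻¹

Photon energy at 340 nm: hc/λ = (6.626×10⁻³⁴)(2.998×10⁸)/(340×10⁻⁹) = 5.843×10⁻¹⁹ J.
Energy delivered: (6.52 W)(485 s) = 3162 J.
Photons incident: 3162 / 5.843×10⁻¹⁹ = 5.412×10²¹, i.e. 5.412×10²¹/6.022×10²³ = 0.008987 mol.
Photons absorbed: 0.710 × 0.008987 = 0.006381 mol.
Product formed: 0.15 × 0.006381 = 9.572×10⁻⁴ mol.
Rate: 9.572×10⁻⁴ mol / (485 s × 0.208 L) = 9.5×10⁻⁶ M s⁻¹.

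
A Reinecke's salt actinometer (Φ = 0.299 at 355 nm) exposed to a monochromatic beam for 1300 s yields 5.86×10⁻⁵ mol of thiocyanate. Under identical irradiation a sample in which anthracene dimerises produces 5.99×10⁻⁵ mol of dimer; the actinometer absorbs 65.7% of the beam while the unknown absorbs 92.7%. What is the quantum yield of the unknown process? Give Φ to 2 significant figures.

Φ = 0.22

Photons absorbed by the actinometer: 5.86×10⁻⁵ / 0.299 = 1.960×10⁻⁴ mol.
Incident flux: 1.960×10⁻⁴ / 0.657 = 2.983×10⁻⁴ einstein.
Absorbed by unknown: 0.927 × 2.983×10⁻⁴ = 2.765×10⁻⁴ mol.
Φ(unknown) = 5.99×10⁻⁵ / 2.765×10⁻⁴ = 0.22.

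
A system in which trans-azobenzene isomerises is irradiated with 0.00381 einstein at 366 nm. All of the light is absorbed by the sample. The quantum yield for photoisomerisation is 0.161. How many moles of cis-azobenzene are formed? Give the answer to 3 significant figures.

6.13×10⁻⁴ mol

Product: Φ × n_abs = 0.161 × 0.00381 = 6.134×10⁻⁴ mol.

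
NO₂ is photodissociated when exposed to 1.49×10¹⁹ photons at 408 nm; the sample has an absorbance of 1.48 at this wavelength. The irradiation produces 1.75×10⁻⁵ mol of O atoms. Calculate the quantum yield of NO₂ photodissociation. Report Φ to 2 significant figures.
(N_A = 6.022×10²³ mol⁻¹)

Moles of photons: 1.49×10¹⁹ / 6.022×10²³ = 2.474×10⁻⁵ mol.
Fraction absorbed: 1 − 10^(−1.48) = 0.9669.
Photons absorbed: 0.9669 × 2.474×10⁻⁵ = 2.392×10⁻⁵ mol.
Φ = 1.75×10⁻⁵ mol / 2.392×10⁻⁵ mol photons = 0.73.

Φ = 0.73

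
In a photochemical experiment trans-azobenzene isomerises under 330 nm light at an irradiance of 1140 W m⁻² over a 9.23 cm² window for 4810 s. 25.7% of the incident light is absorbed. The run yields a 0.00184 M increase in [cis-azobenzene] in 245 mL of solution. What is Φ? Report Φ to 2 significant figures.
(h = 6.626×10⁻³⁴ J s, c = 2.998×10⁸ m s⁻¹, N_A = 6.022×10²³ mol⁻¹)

Φ = 0.13

Product: (0.00184 M)(0.245 L) = 4.508×10⁻⁴ mol.
Photon energy at 330 nm: hc/λ = (6.626×10⁻³⁴)(2.998×10⁸)/(330×10⁻⁹) = 6.020×10⁻¹⁹ J.
Energy delivered: (1140 W m⁻²)(9.23×10⁻⁴ m²)(4810 s) = 5061 J.
Photons incident: 5061 / 6.020×10⁻¹⁹ = 8.407×10²¹, i.e. 8.407×10²¹/6.022×10²³ = 0.01396 mol.
Photons absorbed: 0.257 × 0.01396 = 0.003588 mol.
Φ = 4.508×10⁻⁴ mol / 0.003588 mol photons = 0.13.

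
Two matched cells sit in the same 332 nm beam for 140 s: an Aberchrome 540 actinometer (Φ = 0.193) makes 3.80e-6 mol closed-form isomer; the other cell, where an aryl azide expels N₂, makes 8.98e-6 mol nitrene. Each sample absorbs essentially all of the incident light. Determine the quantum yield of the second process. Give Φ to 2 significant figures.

Φ = 0.46

Photons absorbed by the actinometer: 3.80e-6 / 0.193 = 1.969e-5 mol.
Φ(unknown) = 8.98e-6 / 1.969e-5 = 0.46.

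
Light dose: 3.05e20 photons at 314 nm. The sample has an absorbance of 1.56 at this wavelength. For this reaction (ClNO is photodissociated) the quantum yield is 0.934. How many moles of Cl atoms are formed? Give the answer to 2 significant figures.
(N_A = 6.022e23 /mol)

Moles of photons: 3.05e20 / 6.022e23 = 5.065e-4 mol.
Fraction absorbed: 1 − 10^(−1.56) = 0.9725.
Photons absorbed: 0.9725 × 5.065e-4 = 4.926e-4 mol.
Product: Φ × n_abs = 0.934 × 4.926e-4 = 4.601e-4 mol.

4.6e-4 mol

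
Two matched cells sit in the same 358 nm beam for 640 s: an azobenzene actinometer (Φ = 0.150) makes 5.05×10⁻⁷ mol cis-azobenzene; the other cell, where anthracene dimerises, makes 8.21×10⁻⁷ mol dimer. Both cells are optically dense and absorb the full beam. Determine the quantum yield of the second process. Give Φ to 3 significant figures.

Photons absorbed by the actinometer: 5.05×10⁻⁷ / 0.150 = 3.367×10⁻⁶ mol.
Φ(unknown) = 8.21×10⁻⁷ / 3.367×10⁻⁶ = 0.244.

Φ = 0.244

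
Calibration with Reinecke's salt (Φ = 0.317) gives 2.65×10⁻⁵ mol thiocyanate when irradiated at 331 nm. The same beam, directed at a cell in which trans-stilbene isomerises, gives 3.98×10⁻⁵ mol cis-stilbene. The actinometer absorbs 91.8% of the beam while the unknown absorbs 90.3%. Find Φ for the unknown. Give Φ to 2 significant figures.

Photons absorbed by the actinometer: 2.65×10⁻⁵ / 0.317 = 8.360×10⁻⁵ mol.
Incident flux: 8.360×10⁻⁵ / 0.918 = 9.107×10⁻⁵ einstein.
Absorbed by unknown: 0.903 × 9.107×10⁻⁵ = 8.224×10⁻⁵ mol.
Φ(unknown) = 3.98×10⁻⁵ / 8.224×10⁻⁵ = 0.48.

Φ = 0.48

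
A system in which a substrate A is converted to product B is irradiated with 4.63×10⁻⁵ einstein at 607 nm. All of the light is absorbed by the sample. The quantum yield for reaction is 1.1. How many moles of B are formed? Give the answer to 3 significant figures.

5.09×10⁻⁵ mol

Product: Φ × n_abs = 1.1 × 4.63×10⁻⁵ = 5.093×10⁻⁵ mol.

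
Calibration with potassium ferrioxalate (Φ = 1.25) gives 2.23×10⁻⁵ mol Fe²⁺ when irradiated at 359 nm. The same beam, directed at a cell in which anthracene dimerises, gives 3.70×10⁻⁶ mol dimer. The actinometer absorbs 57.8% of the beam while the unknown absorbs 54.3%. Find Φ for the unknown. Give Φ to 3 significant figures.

Φ = 0.221

Photons absorbed by the actinometer: 2.23×10⁻⁵ / 1.25 = 1.784×10⁻⁵ mol.
Incident flux: 1.784×10⁻⁵ / 0.578 = 3.087×10⁻⁵ einstein.
Absorbed by unknown: 0.543 × 3.087×10⁻⁵ = 1.676×10⁻⁵ mol.
Φ(unknown) = 3.70×10⁻⁶ / 1.676×10⁻⁵ = 0.221.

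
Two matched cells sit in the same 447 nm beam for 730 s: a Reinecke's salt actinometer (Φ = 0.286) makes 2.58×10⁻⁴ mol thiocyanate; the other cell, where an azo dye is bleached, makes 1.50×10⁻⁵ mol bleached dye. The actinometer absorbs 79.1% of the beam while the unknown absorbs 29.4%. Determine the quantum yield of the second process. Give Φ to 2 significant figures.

Photons absorbed by the actinometer: 2.58×10⁻⁴ / 0.286 = 9.021×10⁻⁴ mol.
Incident flux: 9.021×10⁻⁴ / 0.791 = 0.001140 einstein.
Absorbed by unknown: 0.294 × 0.001140 = 3.352×10⁻⁴ mol.
Φ(unknown) = 1.50×10⁻⁵ / 3.352×10⁻⁴ = 0.045.

Φ = 0.045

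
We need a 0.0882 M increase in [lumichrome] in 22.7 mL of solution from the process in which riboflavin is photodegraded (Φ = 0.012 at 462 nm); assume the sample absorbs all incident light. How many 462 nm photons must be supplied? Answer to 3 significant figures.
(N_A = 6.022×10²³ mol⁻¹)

1.00×10²³ photons

Product: (0.0882 M)(0.0227 L) = 0.002002 mol.
Photons that must be absorbed: 0.002002 / 0.012 = 0.1668 mol.
Photon count: 0.1668 × 6.022×10²³ = 1.00×10²³.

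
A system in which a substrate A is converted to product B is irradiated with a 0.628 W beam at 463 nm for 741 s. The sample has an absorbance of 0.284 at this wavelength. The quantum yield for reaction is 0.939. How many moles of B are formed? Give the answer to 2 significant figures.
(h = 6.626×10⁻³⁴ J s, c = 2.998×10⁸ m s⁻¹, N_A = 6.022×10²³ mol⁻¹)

8.1×10⁻⁴ mol

Photon energy at 463 nm: hc/λ = (6.626×10⁻³⁴)(2.998×10⁸)/(463×10⁻⁹) = 4.290×10⁻¹⁹ J.
Energy delivered: (0.628 W)(741 s) = 465.3 J.
Photons incident: 465.3 / 4.290×10⁻¹⁹ = 1.085×10²¹, i.e. 1.085×10²¹/6.022×10²³ = 0.001802 mol.
Fraction absorbed: 1 − 10^(−0.284) = 0.4800.
Photons absorbed: 0.4800 × 0.001802 = 8.650×10⁻⁴ mol.
Product: Φ × n_abs = 0.939 × 8.650×10⁻⁴ = 8.122×10⁻⁴ mol.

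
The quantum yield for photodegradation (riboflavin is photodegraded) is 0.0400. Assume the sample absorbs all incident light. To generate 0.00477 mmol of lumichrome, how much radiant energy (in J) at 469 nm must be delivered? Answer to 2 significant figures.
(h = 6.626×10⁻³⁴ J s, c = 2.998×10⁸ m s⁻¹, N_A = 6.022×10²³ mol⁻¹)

30 J

Product: 0.00477 mmol = 4.77×10⁻⁶ mol.
Photons that must be absorbed: 4.77×10⁻⁶ / 0.0400 = 1.193×10⁻⁴ mol.
Photon energy: hc/λ = 4.236×10⁻¹⁹ J; per mole, 2.551×10⁵ J mol⁻¹.
Energy required: 1.193×10⁻⁴ × 2.551×10⁵ = 30 J.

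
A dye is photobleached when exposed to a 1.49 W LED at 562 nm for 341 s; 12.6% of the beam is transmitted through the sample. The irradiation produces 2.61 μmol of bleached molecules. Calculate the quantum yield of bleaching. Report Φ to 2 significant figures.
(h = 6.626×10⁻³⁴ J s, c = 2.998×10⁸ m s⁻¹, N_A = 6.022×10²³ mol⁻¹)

Φ = 0.0013

Product: 2.61 μmol = 2.61×10⁻⁶ mol.
Photon energy at 562 nm: hc/λ = (6.626×10⁻³⁴)(2.998×10⁸)/(562×10⁻⁹) = 3.535×10⁻¹⁹ J.
Energy delivered: (1.49 W)(341 s) = 508.1 J.
Photons incident: 508.1 / 3.535×10⁻¹⁹ = 1.437×10²¹, i.e. 1.437×10²¹/6.022×10²³ = 0.002386 mol.
Fraction absorbed: 1 − 12.6/100 = 0.8740.
Photons absorbed: 0.8740 × 0.002386 = 0.002085 mol.
Φ = 2.61×10⁻⁶ mol / 0.002085 mol photons = 0.0013.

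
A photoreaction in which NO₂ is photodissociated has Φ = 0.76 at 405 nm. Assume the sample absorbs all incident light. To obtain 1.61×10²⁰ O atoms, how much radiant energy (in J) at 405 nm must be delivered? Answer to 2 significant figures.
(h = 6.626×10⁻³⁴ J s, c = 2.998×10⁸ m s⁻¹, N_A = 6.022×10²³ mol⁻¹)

Product: 1.61×10²⁰ / 6.022×10²³ = 2.674×10⁻⁴ mol.
Photons that must be absorbed: 2.674×10⁻⁴ / 0.76 = 3.518×10⁻⁴ mol.
Photon energy: hc/λ = 4.905×10⁻¹⁹ J; per mole, 2.954×10⁵ J mol⁻¹.
Energy required: 3.518×10⁻⁴ × 2.954×10⁵ = 100 J.

100 J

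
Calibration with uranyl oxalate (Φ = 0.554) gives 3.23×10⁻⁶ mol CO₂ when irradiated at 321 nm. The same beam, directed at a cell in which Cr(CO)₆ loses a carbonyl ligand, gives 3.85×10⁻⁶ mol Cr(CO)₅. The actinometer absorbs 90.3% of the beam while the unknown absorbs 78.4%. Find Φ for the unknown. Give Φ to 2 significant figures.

Φ = 0.76

Photons absorbed by the actinometer: 3.23×10⁻⁶ / 0.554 = 5.830×10⁻⁶ mol.
Incident flux: 5.830×10⁻⁶ / 0.903 = 6.456×10⁻⁶ einstein.
Absorbed by unknown: 0.784 × 6.456×10⁻⁶ = 5.062×10⁻⁶ mol.
Φ(unknown) = 3.85×10⁻⁶ / 5.062×10⁻⁶ = 0.76.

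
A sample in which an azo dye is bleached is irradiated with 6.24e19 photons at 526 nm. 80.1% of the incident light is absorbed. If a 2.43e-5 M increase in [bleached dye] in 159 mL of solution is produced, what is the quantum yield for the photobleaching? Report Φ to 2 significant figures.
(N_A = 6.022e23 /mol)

Product: (2.43e-5 M)(0.159 L) = 3.864e-6 mol.
Moles of photons: 6.24e19 / 6.022e23 = 1.036e-4 mol.
Photons absorbed: 0.801 × 1.036e-4 = 8.298e-5 mol.
Φ = 3.864e-6 mol / 8.298e-5 mol photons = 0.047.

Φ = 0.047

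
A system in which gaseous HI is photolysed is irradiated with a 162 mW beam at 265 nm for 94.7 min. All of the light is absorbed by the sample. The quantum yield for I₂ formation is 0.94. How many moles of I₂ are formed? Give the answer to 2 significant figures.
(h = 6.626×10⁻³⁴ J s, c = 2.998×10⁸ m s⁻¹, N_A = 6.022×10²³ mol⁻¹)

Photon energy at 265 nm: hc/λ = (6.626×10⁻³⁴)(2.998×10⁸)/(265×10⁻⁹) = 7.496×10⁻¹⁹ J.
Energy delivered: (162 mW)(5682 s) = 920.5 J.
Photons incident: 920.5 / 7.496×10⁻¹⁹ = 1.228×10²¹, i.e. 1.228×10²¹/6.022×10²³ = 0.002039 mol.
Product: Φ × n_abs = 0.94 × 0.002039 = 0.001917 mol.

0.0019 mol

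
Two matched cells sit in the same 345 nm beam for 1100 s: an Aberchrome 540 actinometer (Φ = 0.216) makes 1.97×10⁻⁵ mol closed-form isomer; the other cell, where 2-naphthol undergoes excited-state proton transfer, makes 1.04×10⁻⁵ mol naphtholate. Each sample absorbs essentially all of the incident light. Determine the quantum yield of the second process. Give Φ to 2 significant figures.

Photons absorbed by the actinometer: 1.97×10⁻⁵ / 0.216 = 9.120×10⁻⁵ mol.
Φ(unknown) = 1.04×10⁻⁵ / 9.120×10⁻⁵ = 0.11.

Φ = 0.11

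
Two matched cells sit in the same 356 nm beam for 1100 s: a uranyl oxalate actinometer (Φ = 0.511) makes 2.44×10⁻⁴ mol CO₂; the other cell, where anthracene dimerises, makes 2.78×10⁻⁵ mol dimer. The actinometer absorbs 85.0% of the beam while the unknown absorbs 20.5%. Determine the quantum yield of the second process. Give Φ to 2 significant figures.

Φ = 0.24

Photons absorbed by the actinometer: 2.44×10⁻⁴ / 0.511 = 4.775×10⁻⁴ mol.
Incident flux: 4.775×10⁻⁴ / 0.850 = 5.618×10⁻⁴ einstein.
Absorbed by unknown: 0.205 × 5.618×10⁻⁴ = 1.152×10⁻⁴ mol.
Φ(unknown) = 2.78×10⁻⁵ / 1.152×10⁻⁴ = 0.24.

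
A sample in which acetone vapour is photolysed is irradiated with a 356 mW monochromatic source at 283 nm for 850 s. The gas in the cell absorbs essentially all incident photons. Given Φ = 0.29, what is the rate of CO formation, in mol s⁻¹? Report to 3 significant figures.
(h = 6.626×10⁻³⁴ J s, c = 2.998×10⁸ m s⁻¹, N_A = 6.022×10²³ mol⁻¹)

Photon energy at 283 nm: hc/λ = (6.626×10⁻³⁴)(2.998×10⁸)/(283×10⁻⁹) = 7.019×10⁻¹⁹ J.
Energy delivered: (356 mW)(850 s) = 302.6 J.
Photons incident: 302.6 / 7.019×10⁻¹⁹ = 4.311×10²⁰, i.e. 4.311×10²⁰/6.022×10²³ = 7.159×10⁻⁴ mol.
Product formed: 0.29 × 7.159×10⁻⁴ = 2.076×10⁻⁴ mol.
Rate: 2.076×10⁻⁴ / 850 s = 2.44×10⁻⁷ mol s⁻¹.

2.44×10⁻⁷ mol s⁻¹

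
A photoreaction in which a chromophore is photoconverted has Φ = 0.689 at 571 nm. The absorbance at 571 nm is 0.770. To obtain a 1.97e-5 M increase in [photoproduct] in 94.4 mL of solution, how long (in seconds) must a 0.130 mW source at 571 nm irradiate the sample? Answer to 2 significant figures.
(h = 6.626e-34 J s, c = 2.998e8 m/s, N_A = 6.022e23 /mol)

t ≈ 5200 s

Product: (1.97e-5 M)(0.0944 L) = 1.860e-6 mol.
Photons that must be absorbed: 1.860e-6 / 0.689 = 2.700e-6 mol.
Fraction absorbed: 1 − 10^(−0.770) = 0.8302.
Incident photons needed: 2.700e-6 / 0.8302 = 3.252e-6 mol.
Photon energy: hc/λ = 3.479e-19 J; per mole, 2.095e5 J mol⁻¹.
Energy required: 3.252e-6 × 2.095e5 = 0.6813 J.
Time: 0.6813 J / 0.00013 W = 5200 s.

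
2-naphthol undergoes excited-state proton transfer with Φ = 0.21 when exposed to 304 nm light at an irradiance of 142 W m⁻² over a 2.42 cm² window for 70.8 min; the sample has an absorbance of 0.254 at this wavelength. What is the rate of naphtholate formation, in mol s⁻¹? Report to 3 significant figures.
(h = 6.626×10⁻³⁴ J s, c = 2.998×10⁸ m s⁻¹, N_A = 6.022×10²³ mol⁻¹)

Photon energy at 304 nm: hc/λ = (6.626×10⁻³⁴)(2.998×10⁸)/(304×10⁻⁹) = 6.534×10⁻¹⁹ J.
Energy delivered: (142 W m⁻²)(2.42×10⁻⁴ m²)(4248 s) = 146.0 J.
Photons incident: 146.0 / 6.534×10⁻¹⁹ = 2.234×10²⁰, i.e. 2.234×10²⁰/6.022×10²³ = 3.710×10⁻⁴ mol.
Fraction absorbed: 1 − 10^(−0.254) = 0.4428.
Photons absorbed: 0.4428 × 3.710×10⁻⁴ = 1.643×10⁻⁴ mol.
Product formed: 0.21 × 1.643×10⁻⁴ = 3.450×10⁻⁵ mol.
Rate: 3.450×10⁻⁵ / 4248 s = 8.12×10⁻⁹ mol s⁻¹.

8.12×10⁻⁹ mol s⁻¹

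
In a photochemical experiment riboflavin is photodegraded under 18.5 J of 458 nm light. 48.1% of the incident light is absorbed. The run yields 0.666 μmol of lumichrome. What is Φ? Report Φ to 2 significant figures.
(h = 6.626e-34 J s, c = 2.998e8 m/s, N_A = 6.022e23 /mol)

Product: 0.666 μmol = 6.66e-7 mol.
Photon energy at 458 nm: hc/λ = (6.626e-34)(2.998e8)/(458e-9) = 4.337e-19 J.
Photons incident: 18.5 / 4.337e-19 = 4.266e19, i.e. 4.266e19/6.022e23 = 7.084e-5 mol.
Photons absorbed: 0.481 × 7.084e-5 = 3.407e-5 mol.
Φ = 6.66e-7 mol / 3.407e-5 mol photons = 0.020.

Φ = 0.020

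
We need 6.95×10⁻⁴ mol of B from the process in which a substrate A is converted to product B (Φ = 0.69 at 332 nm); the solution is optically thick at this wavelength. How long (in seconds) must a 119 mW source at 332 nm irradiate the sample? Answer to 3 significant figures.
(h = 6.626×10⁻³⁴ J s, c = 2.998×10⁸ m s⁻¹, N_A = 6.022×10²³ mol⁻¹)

Photons that must be absorbed: 6.95×10⁻⁴ / 0.69 = 0.001007 mol.
Photon energy: hc/λ = 5.983×10⁻¹⁹ J; per mole, 3.603×10⁵ J mol⁻¹.
Energy required: 0.001007 × 3.603×10⁵ = 362.8 J.
Time: 362.8 J / 0.119 W = 3050 s.

t ≈ 3050 s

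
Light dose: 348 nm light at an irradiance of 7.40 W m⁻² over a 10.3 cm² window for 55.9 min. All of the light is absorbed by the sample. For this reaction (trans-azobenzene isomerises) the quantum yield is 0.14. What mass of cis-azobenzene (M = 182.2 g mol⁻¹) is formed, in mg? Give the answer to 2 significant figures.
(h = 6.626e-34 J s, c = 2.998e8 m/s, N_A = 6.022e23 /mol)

1.9 mg

Photon energy at 348 nm: hc/λ = (6.626e-34)(2.998e8)/(348e-9) = 5.708e-19 J.
Energy delivered: (7.40 W m⁻²)(10.3e-4 m²)(3354 s) = 25.56 J.
Photons incident: 25.56 / 5.708e-19 = 4.478e19, i.e. 4.478e19/6.022e23 = 7.436e-5 mol.
Product: Φ × n_abs = 0.14 × 7.436e-5 = 1.041e-5 mol.
Mass: 1.041e-5 × 182.2 = 0.001897 g = 1.9 mg.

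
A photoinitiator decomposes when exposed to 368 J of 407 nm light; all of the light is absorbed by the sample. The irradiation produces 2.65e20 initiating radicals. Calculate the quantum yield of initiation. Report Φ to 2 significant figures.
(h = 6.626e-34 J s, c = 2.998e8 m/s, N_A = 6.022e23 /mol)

Product: 2.65e20 / 6.022e23 = 4.401e-4 mol.
Photon energy at 407 nm: hc/λ = (6.626e-34)(2.998e8)/(407e-9) = 4.881e-19 J.
Photons incident: 368 / 4.881e-19 = 7.539e20, i.e. 7.539e20/6.022e23 = 0.001252 mol.
Φ = 4.401e-4 mol / 0.001252 mol photons = 0.35.

Φ = 0.35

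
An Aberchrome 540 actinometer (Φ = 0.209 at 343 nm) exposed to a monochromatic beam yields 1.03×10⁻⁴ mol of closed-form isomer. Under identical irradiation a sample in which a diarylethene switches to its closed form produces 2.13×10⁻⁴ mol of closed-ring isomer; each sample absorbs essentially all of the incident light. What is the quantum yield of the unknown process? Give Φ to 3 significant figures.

Φ = 0.432

Photons absorbed by the actinometer: 1.03×10⁻⁴ / 0.209 = 4.928×10⁻⁴ mol.
Φ(unknown) = 2.13×10⁻⁴ / 4.928×10⁻⁴ = 0.432.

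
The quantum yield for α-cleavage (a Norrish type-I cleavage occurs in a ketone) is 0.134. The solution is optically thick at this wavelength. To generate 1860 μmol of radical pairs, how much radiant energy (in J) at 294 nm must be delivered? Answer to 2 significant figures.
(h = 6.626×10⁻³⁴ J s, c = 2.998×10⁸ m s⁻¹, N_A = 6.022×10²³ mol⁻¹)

5600 J

Product: 1860 μmol = 0.00186 mol.
Photons that must be absorbed: 0.00186 / 0.134 = 0.01388 mol.
Photon energy: hc/λ = 6.757×10⁻¹⁹ J; per mole, 4.069×10⁵ J mol⁻¹.
Energy required: 0.01388 × 4.069×10⁵ = 5600 J.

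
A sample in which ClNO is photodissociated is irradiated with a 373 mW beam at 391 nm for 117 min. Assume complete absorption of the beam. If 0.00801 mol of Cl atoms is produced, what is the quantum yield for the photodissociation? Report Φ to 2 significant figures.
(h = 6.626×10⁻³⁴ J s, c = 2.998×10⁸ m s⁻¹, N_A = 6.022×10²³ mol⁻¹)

Φ = 0.94

Photon energy at 391 nm: hc/λ = (6.626×10⁻³⁴)(2.998×10⁸)/(391×10⁻⁹) = 5.080×10⁻¹⁹ J.
Energy delivered: (373 mW)(7020 s) = 2618 J.
Photons incident: 2618 / 5.080×10⁻¹⁹ = 5.154×10²¹, i.e. 5.154×10²¹/6.022×10²³ = 0.008559 mol.
Φ = 0.00801 mol / 0.008559 mol photons = 0.94.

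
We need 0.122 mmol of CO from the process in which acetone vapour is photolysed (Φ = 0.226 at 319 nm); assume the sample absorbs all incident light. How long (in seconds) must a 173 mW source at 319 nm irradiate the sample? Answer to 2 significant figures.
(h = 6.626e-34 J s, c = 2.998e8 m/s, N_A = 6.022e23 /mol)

Product: 0.122 mmol = 1.22e-4 mol.
Photons that must be absorbed: 1.22e-4 / 0.226 = 5.398e-4 mol.
Photon energy: hc/λ = 6.227e-19 J; per mole, 3.750e5 J mol⁻¹.
Energy required: 5.398e-4 × 3.750e5 = 202.4 J.
Time: 202.4 J / 0.173 W = 1200 s.

t ≈ 1200 s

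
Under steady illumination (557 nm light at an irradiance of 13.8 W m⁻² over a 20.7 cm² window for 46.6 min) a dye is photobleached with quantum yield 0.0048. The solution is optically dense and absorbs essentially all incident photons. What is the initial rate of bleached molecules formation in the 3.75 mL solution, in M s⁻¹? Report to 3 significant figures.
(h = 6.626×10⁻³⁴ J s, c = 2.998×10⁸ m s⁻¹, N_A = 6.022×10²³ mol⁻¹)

Photon energy at 557 nm: hc/λ = (6.626×10⁻³⁴)(2.998×10⁸)/(557×10⁻⁹) = 3.566×10⁻¹⁹ J.
Energy delivered: (13.8 W m⁻²)(20.7×10⁻⁴ m²)(2796 s) = 79.87 J.
Photons incident: 79.87 / 3.566×10⁻¹⁹ = 2.240×10²⁰, i.e. 2.240×10²⁰/6.022×10²³ = 3.720×10⁻⁴ mol.
Product formed: 0.0048 × 3.720×10⁻⁴ = 1.786×10⁻⁶ mol.
Rate: 1.786×10⁻⁶ mol / (2796 s × 0.00375 L) = 1.70×10⁻⁷ M s⁻¹.

1.70×10⁻⁷ M s⁻¹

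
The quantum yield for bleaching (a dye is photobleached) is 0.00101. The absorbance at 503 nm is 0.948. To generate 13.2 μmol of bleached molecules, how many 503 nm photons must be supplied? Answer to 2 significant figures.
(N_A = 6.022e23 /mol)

Product: 13.2 μmol = 1.32e-5 mol.
Photons that must be absorbed: 1.32e-5 / 0.00101 = 0.01307 mol.
Fraction absorbed: 1 − 10^(−0.948) = 0.8873.
Incident photons needed: 0.01307 / 0.8873 = 0.01473 mol.
Photon count: 0.01473 × 6.022e23 = 8.9e21.

8.9e21 photons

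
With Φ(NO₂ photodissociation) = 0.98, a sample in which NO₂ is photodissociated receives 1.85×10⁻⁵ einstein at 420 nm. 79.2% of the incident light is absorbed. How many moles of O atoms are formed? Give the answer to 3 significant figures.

1.44×10⁻⁵ mol

Photons absorbed: 0.792 × 1.85×10⁻⁵ = 1.465×10⁻⁵ mol.
Product: Φ × n_abs = 0.98 × 1.465×10⁻⁵ = 1.436×10⁻⁵ mol.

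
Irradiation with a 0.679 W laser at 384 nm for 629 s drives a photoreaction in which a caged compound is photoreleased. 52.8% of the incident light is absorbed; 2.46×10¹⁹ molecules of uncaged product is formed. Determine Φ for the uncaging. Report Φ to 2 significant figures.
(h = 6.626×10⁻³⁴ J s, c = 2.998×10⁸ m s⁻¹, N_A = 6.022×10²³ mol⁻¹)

Product: 2.46×10¹⁹ / 6.022×10²³ = 4.085×10⁻⁵ mol.
Photon energy at 384 nm: hc/λ = (6.626×10⁻³⁴)(2.998×10⁸)/(384×10⁻⁹) = 5.173×10⁻¹⁹ J.
Energy delivered: (0.679 W)(629 s) = 427.1 J.
Photons incident: 427.1 / 5.173×10⁻¹⁹ = 8.256×10²⁰, i.e. 8.256×10²⁰/6.022×10²³ = 0.001371 mol.
Photons absorbed: 0.528 × 0.001371 = 7.239×10⁻⁴ mol.
Φ = 4.085×10⁻⁵ mol / 7.239×10⁻⁴ mol photons = 0.056.

Φ = 0.056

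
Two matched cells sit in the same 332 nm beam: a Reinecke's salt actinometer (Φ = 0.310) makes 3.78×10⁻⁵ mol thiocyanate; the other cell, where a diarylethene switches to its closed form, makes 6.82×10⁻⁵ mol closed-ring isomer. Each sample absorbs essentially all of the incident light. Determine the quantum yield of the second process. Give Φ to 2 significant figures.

Photons absorbed by the actinometer: 3.78×10⁻⁵ / 0.310 = 1.219×10⁻⁴ mol.
Φ(unknown) = 6.82×10⁻⁵ / 1.219×10⁻⁴ = 0.56.

Φ = 0.56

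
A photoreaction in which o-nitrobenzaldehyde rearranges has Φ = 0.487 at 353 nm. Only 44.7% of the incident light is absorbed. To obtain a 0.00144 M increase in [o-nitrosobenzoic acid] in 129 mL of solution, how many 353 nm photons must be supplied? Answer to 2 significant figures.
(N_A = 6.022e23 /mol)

Product: (0.00144 M)(0.129 L) = 1.858e-4 mol.
Photons that must be absorbed: 1.858e-4 / 0.487 = 3.815e-4 mol.
Incident photons needed: 3.815e-4 / 0.447 = 8.535e-4 mol.
Photon count: 8.535e-4 × 6.022e23 = 5.1e20.

5.1e20 photons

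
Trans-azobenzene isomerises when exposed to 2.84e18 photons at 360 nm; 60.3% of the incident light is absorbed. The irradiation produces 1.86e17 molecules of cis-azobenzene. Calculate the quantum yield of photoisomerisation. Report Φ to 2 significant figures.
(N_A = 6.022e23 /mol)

Product: 1.86e17 / 6.022e23 = 3.089e-7 mol.
Moles of photons: 2.84e18 / 6.022e23 = 4.716e-6 mol.
Photons absorbed: 0.603 × 4.716e-6 = 2.844e-6 mol.
Φ = 3.089e-7 mol / 2.844e-6 mol photons = 0.11.

Φ = 0.11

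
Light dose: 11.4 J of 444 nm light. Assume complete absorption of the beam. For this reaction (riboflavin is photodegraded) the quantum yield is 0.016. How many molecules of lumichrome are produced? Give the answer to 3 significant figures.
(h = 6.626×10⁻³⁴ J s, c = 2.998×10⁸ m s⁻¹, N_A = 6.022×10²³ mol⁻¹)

4.08×10¹⁷ molecules

Photon energy at 444 nm: hc/λ = (6.626×10⁻³⁴)(2.998×10⁸)/(444×10⁻⁹) = 4.474×10⁻¹⁹ J.
Photons incident: 11.4 / 4.474×10⁻¹⁹ = 2.548×10¹⁹, i.e. 2.548×10¹⁹/6.022×10²³ = 4.231×10⁻⁵ mol.
Product: Φ × n_abs = 0.016 × 4.231×10⁻⁵ = 6.770×10⁻⁷ mol.
As a count: 6.770×10⁻⁷ × 6.022×10²³ = 4.08×10¹⁷.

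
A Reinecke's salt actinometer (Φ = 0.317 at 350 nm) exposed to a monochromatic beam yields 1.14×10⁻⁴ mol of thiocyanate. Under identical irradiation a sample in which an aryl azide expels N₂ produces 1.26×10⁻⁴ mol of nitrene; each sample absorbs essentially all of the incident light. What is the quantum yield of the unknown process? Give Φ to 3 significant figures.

Φ = 0.350

Photons absorbed by the actinometer: 1.14×10⁻⁴ / 0.317 = 3.596×10⁻⁴ mol.
Φ(unknown) = 1.26×10⁻⁴ / 3.596×10⁻⁴ = 0.350.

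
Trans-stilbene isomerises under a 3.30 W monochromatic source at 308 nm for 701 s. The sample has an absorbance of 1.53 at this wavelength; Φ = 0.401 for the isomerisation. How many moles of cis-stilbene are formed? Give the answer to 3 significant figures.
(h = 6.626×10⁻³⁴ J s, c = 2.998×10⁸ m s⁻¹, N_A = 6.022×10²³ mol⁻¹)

0.00232 mol

Photon energy at 308 nm: hc/λ = (6.626×10⁻³⁴)(2.998×10⁸)/(308×10⁻⁹) = 6.450×10⁻¹⁹ J.
Energy delivered: (3.30 W)(701 s) = 2313 J.
Photons incident: 2313 / 6.450×10⁻¹⁹ = 3.586×10²¹, i.e. 3.586×10²¹/6.022×10²³ = 0.005955 mol.
Fraction absorbed: 1 − 10^(−1.53) = 0.9705.
Photons absorbed: 0.9705 × 0.005955 = 0.005779 mol.
Product: Φ × n_abs = 0.401 × 0.005779 = 0.002317 mol.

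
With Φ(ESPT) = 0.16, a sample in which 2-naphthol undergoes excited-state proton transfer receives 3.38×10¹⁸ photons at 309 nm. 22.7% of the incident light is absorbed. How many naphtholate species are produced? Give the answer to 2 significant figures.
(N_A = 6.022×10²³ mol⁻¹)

1.2×10¹⁷ species

Moles of photons: 3.38×10¹⁸ / 6.022×10²³ = 5.613×10⁻⁶ mol.
Photons absorbed: 0.227 × 5.613×10⁻⁶ = 1.274×10⁻⁶ mol.
Product: Φ × n_abs = 0.16 × 1.274×10⁻⁶ = 2.038×10⁻⁷ mol.
As a count: 2.038×10⁻⁷ × 6.022×10²³ = 1.2×10¹⁷.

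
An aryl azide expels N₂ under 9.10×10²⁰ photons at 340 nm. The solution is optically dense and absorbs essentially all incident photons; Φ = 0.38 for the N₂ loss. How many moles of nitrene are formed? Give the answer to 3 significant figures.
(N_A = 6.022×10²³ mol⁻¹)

Moles of photons: 9.10×10²⁰ / 6.022×10²³ = 0.001511 mol.
Product: Φ × n_abs = 0.38 × 0.001511 = 5.742×10⁻⁴ mol.

5.74×10⁻⁴ mol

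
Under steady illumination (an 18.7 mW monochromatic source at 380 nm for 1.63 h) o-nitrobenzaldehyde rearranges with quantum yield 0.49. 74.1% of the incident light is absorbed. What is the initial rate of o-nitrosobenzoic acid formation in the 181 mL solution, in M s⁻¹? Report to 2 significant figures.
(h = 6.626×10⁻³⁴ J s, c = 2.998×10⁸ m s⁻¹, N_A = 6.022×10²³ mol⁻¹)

1.2×10⁻⁷ M s⁻¹

Photon energy at 380 nm: hc/λ = (6.626×10⁻³⁴)(2.998×10⁸)/(380×10⁻⁹) = 5.228×10⁻¹⁹ J.
Energy delivered: (18.7 mW)(5868 s) = 109.7 J.
Photons incident: 109.7 / 5.228×10⁻¹⁹ = 2.098×10²⁰, i.e. 2.098×10²⁰/6.022×10²³ = 3.484×10⁻⁴ mol.
Photons absorbed: 0.741 × 3.484×10⁻⁴ = 2.582×10⁻⁴ mol.
Product formed: 0.49 × 2.582×10⁻⁴ = 1.265×10⁻⁴ mol.
Rate: 1.265×10⁻⁴ mol / (5868 s × 0.181 L) = 1.2×10⁻⁷ M s⁻¹.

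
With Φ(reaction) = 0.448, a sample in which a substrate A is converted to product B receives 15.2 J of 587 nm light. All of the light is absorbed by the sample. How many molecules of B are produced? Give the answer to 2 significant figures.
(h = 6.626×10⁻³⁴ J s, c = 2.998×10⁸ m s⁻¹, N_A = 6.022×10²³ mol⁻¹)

Photon energy at 587 nm: hc/λ = (6.626×10⁻³⁴)(2.998×10⁸)/(587×10⁻⁹) = 3.384×10⁻¹⁹ J.
Photons incident: 15.2 / 3.384×10⁻¹⁹ = 4.492×10¹⁹, i.e. 4.492×10¹⁹/6.022×10²³ = 7.459×10⁻⁵ mol.
Product: Φ × n_abs = 0.448 × 7.459×10⁻⁵ = 3.342×10⁻⁵ mol.
As a count: 3.342×10⁻⁵ × 6.022×10²³ = 2.0×10¹⁹.

2.0×10¹⁹ molecules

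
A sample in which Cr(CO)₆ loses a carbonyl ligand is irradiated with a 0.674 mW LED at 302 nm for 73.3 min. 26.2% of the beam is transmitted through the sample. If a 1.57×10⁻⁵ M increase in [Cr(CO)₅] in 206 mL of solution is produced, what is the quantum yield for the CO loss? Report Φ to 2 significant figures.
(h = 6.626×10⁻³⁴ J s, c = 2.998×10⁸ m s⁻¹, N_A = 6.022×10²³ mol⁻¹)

Product: (1.57×10⁻⁵ M)(0.206 L) = 3.234×10⁻⁶ mol.
Photon energy at 302 nm: hc/λ = (6.626×10⁻³⁴)(2.998×10⁸)/(302×10⁻⁹) = 6.578×10⁻¹⁹ J.
Energy delivered: (0.674 mW)(4398 s) = 2.964 J.
Photons incident: 2.964 / 6.578×10⁻¹⁹ = 4.506×10¹⁸, i.e. 4.506×10¹⁸/6.022×10²³ = 7.483×10⁻⁶ mol.
Fraction absorbed: 1 − 26.2/100 = 0.7380.
Photons absorbed: 0.7380 × 7.483×10⁻⁶ = 5.522×10⁻⁶ mol.
Φ = 3.234×10⁻⁶ mol / 5.522×10⁻⁶ mol photons = 0.59.

Φ = 0.59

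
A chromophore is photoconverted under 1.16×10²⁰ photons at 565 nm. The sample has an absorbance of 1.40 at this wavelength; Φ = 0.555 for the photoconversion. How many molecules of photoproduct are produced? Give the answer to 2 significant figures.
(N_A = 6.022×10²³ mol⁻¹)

Moles of photons: 1.16×10²⁰ / 6.022×10²³ = 1.926×10⁻⁴ mol.
Fraction absorbed: 1 − 10^(−1.40) = 0.9602.
Photons absorbed: 0.9602 × 1.926×10⁻⁴ = 1.849×10⁻⁴ mol.
Product: Φ × n_abs = 0.555 × 1.849×10⁻⁴ = 1.026×10⁻⁴ mol.
As a count: 1.026×10⁻⁴ × 6.022×10²³ = 6.2×10¹⁹.

6.2×10¹⁹ molecules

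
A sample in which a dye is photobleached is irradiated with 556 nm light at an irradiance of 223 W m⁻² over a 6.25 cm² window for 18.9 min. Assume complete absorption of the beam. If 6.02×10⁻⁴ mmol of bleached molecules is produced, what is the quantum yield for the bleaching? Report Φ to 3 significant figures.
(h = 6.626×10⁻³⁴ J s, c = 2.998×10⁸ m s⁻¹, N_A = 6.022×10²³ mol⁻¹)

Product: 6.02×10⁻⁴ mmol = 6.02×10⁻⁷ mol.
Photon energy at 556 nm: hc/λ = (6.626×10⁻³⁴)(2.998×10⁸)/(556×10⁻⁹) = 3.573×10⁻¹⁹ J.
Energy delivered: (223 W m⁻²)(6.25×10⁻⁴ m²)(1134 s) = 158.1 J.
Photons incident: 158.1 / 3.573×10⁻¹⁹ = 4.425×10²⁰, i.e. 4.425×10²⁰/6.022×10²³ = 7.348×10⁻⁴ mol.
Φ = 6.02×10⁻⁷ mol / 7.348×10⁻⁴ mol photons = 8.19×10⁻⁴.

Φ = 8.19×10⁻⁴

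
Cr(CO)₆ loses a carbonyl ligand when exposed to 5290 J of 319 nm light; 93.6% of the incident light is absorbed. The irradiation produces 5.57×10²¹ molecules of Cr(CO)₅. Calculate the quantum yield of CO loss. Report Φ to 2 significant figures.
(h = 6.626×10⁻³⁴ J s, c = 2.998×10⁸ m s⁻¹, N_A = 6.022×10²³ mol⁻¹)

Product: 5.57×10²¹ / 6.022×10²³ = 0.009249 mol.
Photon energy at 319 nm: hc/λ = (6.626×10⁻³⁴)(2.998×10⁸)/(319×10⁻⁹) = 6.227×10⁻¹⁹ J.
Photons incident: 5290 / 6.227×10⁻¹⁹ = 8.495×10²¹, i.e. 8.495×10²¹/6.022×10²³ = 0.01411 mol.
Photons absorbed: 0.936 × 0.01411 = 0.01321 mol.
Φ = 0.009249 mol / 0.01321 mol photons = 0.70.

Φ = 0.70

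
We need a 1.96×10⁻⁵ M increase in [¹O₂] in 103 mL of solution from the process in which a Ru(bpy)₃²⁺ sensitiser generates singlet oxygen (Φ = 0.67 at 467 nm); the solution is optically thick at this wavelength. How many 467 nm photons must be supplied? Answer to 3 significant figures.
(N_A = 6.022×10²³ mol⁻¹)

Product: (1.96×10⁻⁵ M)(0.103 L) = 2.019×10⁻⁶ mol.
Photons that must be absorbed: 2.019×10⁻⁶ / 0.67 = 3.013×10⁻⁶ mol.
Photon count: 3.013×10⁻⁶ × 6.022×10²³ = 1.81×10¹⁸.

1.81×10¹⁸ photons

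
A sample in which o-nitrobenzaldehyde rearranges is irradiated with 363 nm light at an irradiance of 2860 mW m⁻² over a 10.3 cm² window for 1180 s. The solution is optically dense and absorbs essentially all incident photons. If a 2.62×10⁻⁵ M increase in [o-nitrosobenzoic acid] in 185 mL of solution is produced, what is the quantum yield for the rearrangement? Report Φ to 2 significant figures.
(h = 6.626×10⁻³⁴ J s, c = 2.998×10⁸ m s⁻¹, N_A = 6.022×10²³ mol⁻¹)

Product: (2.62×10⁻⁵ M)(0.185 L) = 4.847×10⁻⁶ mol.
Photon energy at 363 nm: hc/λ = (6.626×10⁻³⁴)(2.998×10⁸)/(363×10⁻⁹) = 5.472×10⁻¹⁹ J.
Energy delivered: (2860 mW m⁻²)(10.3×10⁻⁴ m²)(1180 s) = 3.476 J.
Photons incident: 3.476 / 5.472×10⁻¹⁹ = 6.352×10¹⁸, i.e. 6.352×10¹⁸/6.022×10²³ = 1.055×10⁻⁵ mol.
Φ = 4.847×10⁻⁶ mol / 1.055×10⁻⁵ mol photons = 0.46.

Φ = 0.46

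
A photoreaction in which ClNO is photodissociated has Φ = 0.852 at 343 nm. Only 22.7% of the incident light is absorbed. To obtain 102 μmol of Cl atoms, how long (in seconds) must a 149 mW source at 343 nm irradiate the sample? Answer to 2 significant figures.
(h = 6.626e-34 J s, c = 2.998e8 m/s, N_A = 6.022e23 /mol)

Product: 102 μmol = 1.02e-4 mol.
Photons that must be absorbed: 1.02e-4 / 0.852 = 1.197e-4 mol.
Incident photons needed: 1.197e-4 / 0.227 = 5.273e-4 mol.
Photon energy: hc/λ = 5.791e-19 J; per mole, 3.487e5 J mol⁻¹.
Energy required: 5.273e-4 × 3.487e5 = 183.9 J.
Time: 183.9 J / 0.149 W = 1200 s.

t ≈ 1200 s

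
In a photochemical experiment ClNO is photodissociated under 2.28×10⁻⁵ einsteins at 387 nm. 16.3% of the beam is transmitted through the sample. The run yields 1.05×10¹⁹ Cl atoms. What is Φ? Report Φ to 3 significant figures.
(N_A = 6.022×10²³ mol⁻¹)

Φ = 0.914

Product: 1.05×10¹⁹ / 6.022×10²³ = 1.744×10⁻⁵ mol.
Fraction absorbed: 1 − 16.3/100 = 0.8370.
Photons absorbed: 0.8370 × 2.28×10⁻⁵ = 1.908×10⁻⁵ mol.
Φ = 1.744×10⁻⁵ mol / 1.908×10⁻⁵ mol photons = 0.914.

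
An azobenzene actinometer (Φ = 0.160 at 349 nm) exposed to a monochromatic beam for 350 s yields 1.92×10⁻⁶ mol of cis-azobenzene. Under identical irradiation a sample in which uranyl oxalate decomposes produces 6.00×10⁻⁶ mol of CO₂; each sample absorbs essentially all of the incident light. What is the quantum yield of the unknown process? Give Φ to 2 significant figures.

Φ = 0.50

Photons absorbed by the actinometer: 1.92×10⁻⁶ / 0.160 = 1.200×10⁻⁵ mol.
Φ(unknown) = 6.00×10⁻⁶ / 1.200×10⁻⁵ = 0.50.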